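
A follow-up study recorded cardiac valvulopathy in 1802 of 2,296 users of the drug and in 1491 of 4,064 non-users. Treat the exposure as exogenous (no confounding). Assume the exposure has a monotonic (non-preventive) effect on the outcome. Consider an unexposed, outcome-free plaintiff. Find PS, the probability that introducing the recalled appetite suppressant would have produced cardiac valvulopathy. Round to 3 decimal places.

p₁ = P(outcome | exposed) = 1802/2296 = 0.78484
p₀ = P(outcome | unexposed) = 1491/4064 = 0.36688
Under exogeneity and monotonicity, PS = (p₁ − p₀) / (1 − p₀).
PS = (0.78484 − 0.36688) / (1 − 0.36688) = 0.41796 / 0.63312 ≈ 0.6602

PS ≈ 0.660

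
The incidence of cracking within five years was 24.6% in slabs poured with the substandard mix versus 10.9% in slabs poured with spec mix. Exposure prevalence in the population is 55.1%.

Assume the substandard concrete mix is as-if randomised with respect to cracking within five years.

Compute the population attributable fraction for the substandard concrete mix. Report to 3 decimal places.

p₁ = 0.246, p₀ = 0.109.
Overall risk P(Y=1) = π·p₁ + (1−π)·p₀ = 0.551×0.246 + 0.449×0.109 = 0.18449.
Under exogeneity, PAF = [P(Y=1) − p₀] / P(Y=1).
PAF = (0.18449 − 0.109) / 0.18449 ≈ 0.4092

PAF ≈ 0.409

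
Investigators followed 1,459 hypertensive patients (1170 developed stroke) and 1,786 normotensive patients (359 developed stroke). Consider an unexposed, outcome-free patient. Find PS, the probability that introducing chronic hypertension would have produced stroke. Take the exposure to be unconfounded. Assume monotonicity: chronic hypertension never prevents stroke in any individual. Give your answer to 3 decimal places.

p₁ = P(outcome | exposed) = 1170/1459 = 0.80192
p₀ = P(outcome | unexposed) = 359/1786 = 0.20101
Under exogeneity and monotonicity, PS = (p₁ − p₀) / (1 − p₀).
PS = (0.80192 − 0.20101) / (1 − 0.20101) = 0.60091 / 0.79899 ≈ 0.7521

PS ≈ 0.752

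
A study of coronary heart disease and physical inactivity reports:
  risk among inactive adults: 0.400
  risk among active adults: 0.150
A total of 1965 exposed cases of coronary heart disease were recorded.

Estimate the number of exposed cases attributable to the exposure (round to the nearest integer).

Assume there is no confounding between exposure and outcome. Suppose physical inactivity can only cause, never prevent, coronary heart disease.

Let p₁ = 0.4, p₀ = 0.15.
PN = (p₁ − p₀)/p₁ = (0.4 − 0.15) / 0.4 ≈ 0.62500.
Attributable cases ≈ PN × (exposed cases) = 0.62500 × 1965 ≈ 1228.12.

about 1228 cases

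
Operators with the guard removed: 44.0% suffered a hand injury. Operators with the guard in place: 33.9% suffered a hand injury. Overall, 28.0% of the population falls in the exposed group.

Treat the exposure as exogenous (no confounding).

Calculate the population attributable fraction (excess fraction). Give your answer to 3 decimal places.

p₁ = 0.44, p₀ = 0.339.
Overall risk P(Y=1) = π·p₁ + (1−π)·p₀ = 0.28×0.44 + 0.72×0.339 = 0.36728.
Under exogeneity, PAF = [P(Y=1) − p₀] / P(Y=1).
PAF = (0.36728 − 0.339) / 0.36728 ≈ 0.0770

PAF ≈ 0.077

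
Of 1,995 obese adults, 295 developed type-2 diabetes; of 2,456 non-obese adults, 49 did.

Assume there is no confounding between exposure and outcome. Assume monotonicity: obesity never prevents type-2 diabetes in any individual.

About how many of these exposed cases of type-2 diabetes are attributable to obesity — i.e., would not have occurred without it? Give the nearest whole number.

p₁ = P(outcome | exposed) = 295/1995 = 0.14787
p₀ = P(outcome | unexposed) = 49/2456 = 0.019951
PN = (p₁ − p₀)/p₁ = (0.14787 − 0.019951) / 0.14787 ≈ 0.86508.
Attributable cases ≈ PN × (exposed cases) = 0.86508 × 295 ≈ 255.20.

about 255 cases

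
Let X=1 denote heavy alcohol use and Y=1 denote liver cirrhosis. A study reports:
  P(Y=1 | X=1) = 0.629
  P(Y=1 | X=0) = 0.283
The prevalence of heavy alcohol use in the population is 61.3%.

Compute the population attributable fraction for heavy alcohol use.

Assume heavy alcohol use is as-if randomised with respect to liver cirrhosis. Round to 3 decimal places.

PAF ≈ 0.428

Let p₁ = 0.629, p₀ = 0.283.
Overall risk P(Y=1) = π·p₁ + (1−π)·p₀ = 0.613×0.629 + 0.387×0.283 = 0.4951.
Under exogeneity, PAF = [P(Y=1) − p₀] / P(Y=1).
PAF = (0.4951 − 0.283) / 0.4951 ≈ 0.4284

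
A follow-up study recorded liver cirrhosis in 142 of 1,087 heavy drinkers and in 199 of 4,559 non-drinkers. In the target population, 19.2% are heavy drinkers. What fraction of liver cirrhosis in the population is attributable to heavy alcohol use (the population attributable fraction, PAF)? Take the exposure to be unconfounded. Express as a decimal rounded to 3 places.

PAF ≈ 0.277

p₁ = P(outcome | exposed) = 142/1087 = 0.13063
p₀ = P(outcome | unexposed) = 199/4559 = 0.04365
Overall risk P(Y=1) = π·p₁ + (1−π)·p₀ = 0.192×0.13063 + 0.808×0.04365 = 0.060351.
Under exogeneity, PAF = [P(Y=1) − p₀] / P(Y=1).
PAF = (0.060351 − 0.04365) / 0.060351 ≈ 0.2767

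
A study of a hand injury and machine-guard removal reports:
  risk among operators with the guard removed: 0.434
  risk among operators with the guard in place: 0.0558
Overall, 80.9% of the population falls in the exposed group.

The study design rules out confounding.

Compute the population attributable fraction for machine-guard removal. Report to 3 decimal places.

PAF ≈ 0.846

Let p₁ = 0.434, p₀ = 0.0558.
Overall risk P(Y=1) = π·p₁ + (1−π)·p₀ = 0.809×0.434 + 0.191×0.0558 = 0.36176.
Under exogeneity, PAF = [P(Y=1) − p₀] / P(Y=1).
PAF = (0.36176 − 0.0558) / 0.36176 ≈ 0.8458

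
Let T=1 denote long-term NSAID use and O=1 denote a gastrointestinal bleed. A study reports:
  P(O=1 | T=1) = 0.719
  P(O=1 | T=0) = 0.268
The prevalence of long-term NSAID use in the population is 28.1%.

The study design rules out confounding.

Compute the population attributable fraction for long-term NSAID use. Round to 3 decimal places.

PAF ≈ 0.321

Let p₁ = 0.719, p₀ = 0.268.
Overall risk P(Y=1) = π·p₁ + (1−π)·p₀ = 0.281×0.719 + 0.719×0.268 = 0.39473.
Under exogeneity, PAF = [P(Y=1) − p₀] / P(Y=1).
PAF = (0.39473 − 0.268) / 0.39473 ≈ 0.3211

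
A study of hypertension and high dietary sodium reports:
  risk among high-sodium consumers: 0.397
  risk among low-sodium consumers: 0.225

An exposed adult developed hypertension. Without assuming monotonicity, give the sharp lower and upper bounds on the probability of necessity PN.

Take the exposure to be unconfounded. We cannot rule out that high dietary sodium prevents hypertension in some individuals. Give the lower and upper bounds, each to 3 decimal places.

Let p₁ = 0.397, p₀ = 0.225.
Under exogeneity alone the bounds on PN are max{0,(p₁−p₀)/p₁} ≤ PN ≤ min{1,(1−p₀)/p₁}.
  lower = (p₁ − p₀)/p₁ = 0.172 / 0.397 ≈ 0.4332
  upper = min{1, (1 − p₀)/p₁} = 0.775 / 0.397 ≈ 1.9521 → capped at 1

0.433 ≤ PN ≤ 1.000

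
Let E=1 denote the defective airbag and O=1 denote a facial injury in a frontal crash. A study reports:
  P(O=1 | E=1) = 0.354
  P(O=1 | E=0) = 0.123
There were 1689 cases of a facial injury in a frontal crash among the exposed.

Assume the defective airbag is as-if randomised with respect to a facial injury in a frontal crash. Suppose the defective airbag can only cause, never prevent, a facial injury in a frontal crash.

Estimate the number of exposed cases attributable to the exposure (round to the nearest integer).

Let p₁ = 0.354, p₀ = 0.123.
PN = (p₁ − p₀)/p₁ = (0.354 − 0.123) / 0.354 ≈ 0.65254.
Attributable cases ≈ PN × (exposed cases) = 0.65254 × 1689 ≈ 1102.14.

about 1102 cases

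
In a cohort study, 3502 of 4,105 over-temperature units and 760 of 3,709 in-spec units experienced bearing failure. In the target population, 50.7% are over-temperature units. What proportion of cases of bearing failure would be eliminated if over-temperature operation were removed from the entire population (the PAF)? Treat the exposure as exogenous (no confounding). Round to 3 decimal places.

PAF ≈ 0.616

p₁ = P(outcome | exposed) = 3502/4105 = 0.85311
p₀ = P(outcome | unexposed) = 760/3709 = 0.20491
Overall risk P(Y=1) = π·p₁ + (1−π)·p₀ = 0.507×0.85311 + 0.493×0.20491 = 0.53354.
Under exogeneity, PAF = [P(Y=1) − p₀] / P(Y=1).
PAF = (0.53354 − 0.20491) / 0.53354 ≈ 0.6160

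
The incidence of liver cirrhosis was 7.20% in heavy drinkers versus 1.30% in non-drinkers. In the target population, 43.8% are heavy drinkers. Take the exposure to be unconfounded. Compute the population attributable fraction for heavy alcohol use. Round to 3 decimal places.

p₁ = 0.072, p₀ = 0.013.
Overall risk P(Y=1) = π·p₁ + (1−π)·p₀ = 0.438×0.072 + 0.562×0.013 = 0.038842.
Under exogeneity, PAF = [P(Y=1) − p₀] / P(Y=1).
PAF = (0.038842 − 0.013) / 0.038842 ≈ 0.6653

PAF ≈ 0.665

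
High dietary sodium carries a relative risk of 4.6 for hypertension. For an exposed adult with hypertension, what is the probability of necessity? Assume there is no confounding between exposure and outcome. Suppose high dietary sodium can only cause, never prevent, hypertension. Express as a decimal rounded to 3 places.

Under exogeneity and monotonicity, PN = (RR − 1) / RR = 1 − 1/RR.
PN = (4.6 − 1) / 4.6 = 3.6 / 4.6 ≈ 0.7826

PN ≈ 0.783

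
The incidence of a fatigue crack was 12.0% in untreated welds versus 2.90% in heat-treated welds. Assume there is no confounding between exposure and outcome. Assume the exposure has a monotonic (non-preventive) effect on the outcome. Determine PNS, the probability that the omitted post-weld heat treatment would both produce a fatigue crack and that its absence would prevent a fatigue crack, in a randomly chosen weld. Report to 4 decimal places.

p₁ = 0.12, p₀ = 0.029.
Under exogeneity and monotonicity, PNS = p₁ − p₀.
PNS = 0.12 − 0.029 = 0.091

PNS ≈ 0.0910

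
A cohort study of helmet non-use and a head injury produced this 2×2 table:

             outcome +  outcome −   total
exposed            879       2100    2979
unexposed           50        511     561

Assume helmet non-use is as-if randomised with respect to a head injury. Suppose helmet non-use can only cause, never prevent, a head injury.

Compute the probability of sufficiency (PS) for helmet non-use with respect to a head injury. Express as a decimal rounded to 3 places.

p₁ = P(outcome | exposed) = 879/2979 = 0.29507
p₀ = P(outcome | unexposed) = 50/561 = 0.089127
Under exogeneity and monotonicity, PS = (p₁ − p₀) / (1 − p₀).
PS = (0.29507 − 0.089127) / (1 − 0.089127) = 0.20594 / 0.91087 ≈ 0.2261

PS ≈ 0.226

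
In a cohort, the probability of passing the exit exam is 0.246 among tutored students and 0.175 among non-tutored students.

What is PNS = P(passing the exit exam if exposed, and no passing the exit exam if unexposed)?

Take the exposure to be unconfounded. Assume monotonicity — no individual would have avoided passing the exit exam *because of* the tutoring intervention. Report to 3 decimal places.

Let p₁ = 0.246, p₀ = 0.175.
Under exogeneity and monotonicity, PNS = p₁ − p₀.
PNS = 0.246 − 0.175 = 0.071

PNS ≈ 0.071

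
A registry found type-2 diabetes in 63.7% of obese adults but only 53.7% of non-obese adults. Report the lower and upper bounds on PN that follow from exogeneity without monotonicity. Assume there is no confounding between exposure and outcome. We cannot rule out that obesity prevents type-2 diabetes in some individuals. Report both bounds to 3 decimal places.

0.157 ≤ PN ≤ 0.727

p₁ = 0.637, p₀ = 0.537.
Under exogeneity alone the bounds on PN are max{0,(p₁−p₀)/p₁} ≤ PN ≤ min{1,(1−p₀)/p₁}.
  lower = (p₁ − p₀)/p₁ = 0.1 / 0.637 ≈ 0.1570
  upper = min{1, (1 − p₀)/p₁} = 0.463 / 0.637 ≈ 0.7268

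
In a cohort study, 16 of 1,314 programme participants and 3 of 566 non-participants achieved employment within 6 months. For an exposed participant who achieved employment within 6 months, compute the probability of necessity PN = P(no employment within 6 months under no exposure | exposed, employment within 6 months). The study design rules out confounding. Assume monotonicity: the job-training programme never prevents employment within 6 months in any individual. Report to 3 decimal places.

p₁ = P(outcome | exposed) = 16/1314 = 0.012177
p₀ = P(outcome | unexposed) = 3/566 = 0.0053004
Under exogeneity and monotonicity, PN = (p₁ − p₀) / p₁.
PN = (0.012177 − 0.0053004) / 0.012177 = 0.0068762 / 0.012177 ≈ 0.5647

PN ≈ 0.565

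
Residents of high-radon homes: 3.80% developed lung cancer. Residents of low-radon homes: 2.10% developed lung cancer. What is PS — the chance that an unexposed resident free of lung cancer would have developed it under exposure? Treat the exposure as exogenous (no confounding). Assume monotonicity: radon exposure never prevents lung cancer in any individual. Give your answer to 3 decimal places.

p₁ = 0.038, p₀ = 0.021.
Under exogeneity and monotonicity, PS = (p₁ − p₀) / (1 − p₀).
PS = (0.038 − 0.021) / (1 − 0.021) = 0.017 / 0.979 ≈ 0.0174

PS ≈ 0.017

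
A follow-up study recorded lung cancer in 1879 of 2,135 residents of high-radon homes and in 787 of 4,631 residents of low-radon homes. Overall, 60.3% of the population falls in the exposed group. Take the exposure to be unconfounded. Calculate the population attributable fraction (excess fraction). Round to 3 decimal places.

p₁ = P(outcome | exposed) = 1879/2135 = 0.88009
p₀ = P(outcome | unexposed) = 787/4631 = 0.16994
Overall risk P(Y=1) = π·p₁ + (1−π)·p₀ = 0.603×0.88009 + 0.397×0.16994 = 0.59816.
Under exogeneity, PAF = [P(Y=1) − p₀] / P(Y=1).
PAF = (0.59816 − 0.16994) / 0.59816 ≈ 0.7159

PAF ≈ 0.716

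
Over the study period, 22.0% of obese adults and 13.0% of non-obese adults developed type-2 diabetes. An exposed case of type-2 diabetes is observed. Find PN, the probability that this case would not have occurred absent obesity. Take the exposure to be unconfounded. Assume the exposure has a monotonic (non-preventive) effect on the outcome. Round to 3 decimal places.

p₁ = 0.22, p₀ = 0.13.
Under exogeneity and monotonicity, PN = (p₁ − p₀) / p₁.
PN = (0.22 − 0.13) / 0.22 = 0.09 / 0.22 ≈ 0.4091

PN ≈ 0.409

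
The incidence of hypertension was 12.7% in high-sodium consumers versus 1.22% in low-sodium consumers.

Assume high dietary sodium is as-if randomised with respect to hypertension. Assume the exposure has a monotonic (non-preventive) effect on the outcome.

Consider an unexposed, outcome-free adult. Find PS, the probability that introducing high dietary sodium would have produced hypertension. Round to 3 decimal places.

p₁ = 0.127, p₀ = 0.0122.
Under exogeneity and monotonicity, PS = (p₁ − p₀) / (1 − p₀).
PS = (0.127 − 0.0122) / (1 − 0.0122) = 0.1148 / 0.9878 ≈ 0.1162

PS ≈ 0.116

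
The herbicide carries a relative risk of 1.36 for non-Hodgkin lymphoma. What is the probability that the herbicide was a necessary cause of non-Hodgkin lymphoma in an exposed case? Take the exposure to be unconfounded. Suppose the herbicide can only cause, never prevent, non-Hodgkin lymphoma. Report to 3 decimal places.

PN ≈ 0.265

Under exogeneity and monotonicity, PN = (RR − 1) / RR = 1 − 1/RR.
PN = (1.36 − 1) / 1.36 = 0.36 / 1.36 ≈ 0.2647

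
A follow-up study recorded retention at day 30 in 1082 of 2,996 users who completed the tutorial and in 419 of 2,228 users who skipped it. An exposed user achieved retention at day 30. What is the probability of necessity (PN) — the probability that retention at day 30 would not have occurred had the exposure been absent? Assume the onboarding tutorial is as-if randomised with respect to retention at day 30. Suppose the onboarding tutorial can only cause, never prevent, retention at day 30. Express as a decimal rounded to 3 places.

p₁ = P(outcome | exposed) = 1082/2996 = 0.36115
p₀ = P(outcome | unexposed) = 419/2228 = 0.18806
Under exogeneity and monotonicity, PN = (p₁ − p₀) / p₁.
PN = (0.36115 − 0.18806) / 0.36115 = 0.17309 / 0.36115 ≈ 0.4793

PN ≈ 0.479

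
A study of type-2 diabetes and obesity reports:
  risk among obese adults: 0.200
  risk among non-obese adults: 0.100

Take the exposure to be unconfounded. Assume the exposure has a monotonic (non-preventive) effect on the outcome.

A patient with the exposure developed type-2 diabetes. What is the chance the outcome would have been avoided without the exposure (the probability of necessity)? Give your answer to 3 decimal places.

PN ≈ 0.500

Let p₁ = 0.2, p₀ = 0.1.
Under exogeneity and monotonicity, PN = (p₁ − p₀) / p₁.
PN = (0.2 − 0.1) / 0.2 = 0.1 / 0.2 ≈ 0.5000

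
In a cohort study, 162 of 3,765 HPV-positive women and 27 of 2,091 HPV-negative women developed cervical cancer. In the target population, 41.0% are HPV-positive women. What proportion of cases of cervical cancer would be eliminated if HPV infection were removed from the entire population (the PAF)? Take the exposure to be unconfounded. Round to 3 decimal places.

PAF ≈ 0.489

p₁ = P(outcome | exposed) = 162/3765 = 0.043028
p₀ = P(outcome | unexposed) = 27/2091 = 0.012912
Overall risk P(Y=1) = π·p₁ + (1−π)·p₀ = 0.41×0.043028 + 0.59×0.012912 = 0.02526.
Under exogeneity, PAF = [P(Y=1) − p₀] / P(Y=1).
PAF = (0.02526 − 0.012912) / 0.02526 ≈ 0.4888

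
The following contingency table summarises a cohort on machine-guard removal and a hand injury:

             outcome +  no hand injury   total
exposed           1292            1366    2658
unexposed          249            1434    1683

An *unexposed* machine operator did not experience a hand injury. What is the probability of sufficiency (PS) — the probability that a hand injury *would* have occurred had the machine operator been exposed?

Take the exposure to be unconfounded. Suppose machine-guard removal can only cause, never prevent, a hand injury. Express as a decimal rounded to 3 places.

p₁ = P(outcome | exposed) = 1292/2658 = 0.48608
p₀ = P(outcome | unexposed) = 249/1683 = 0.14795
Under exogeneity and monotonicity, PS = (p₁ − p₀)/(1 − p₀).
PS = (0.48608 − 0.14795) / 0.85205 ≈ 0.3968

PS ≈ 0.397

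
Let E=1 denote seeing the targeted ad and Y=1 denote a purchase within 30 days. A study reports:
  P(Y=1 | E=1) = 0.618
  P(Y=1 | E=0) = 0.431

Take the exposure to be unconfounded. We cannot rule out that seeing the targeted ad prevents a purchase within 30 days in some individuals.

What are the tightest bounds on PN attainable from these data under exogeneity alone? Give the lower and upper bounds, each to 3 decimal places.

Let p₁ = 0.618, p₀ = 0.431.
Under exogeneity alone the bounds on PN are max{0,(p₁−p₀)/p₁} ≤ PN ≤ min{1,(1−p₀)/p₁}.
  lower = (p₁ − p₀)/p₁ = 0.187 / 0.618 ≈ 0.3026
  upper = min{1, (1 − p₀)/p₁} = 0.569 / 0.618 ≈ 0.9207

0.303 ≤ PN ≤ 0.921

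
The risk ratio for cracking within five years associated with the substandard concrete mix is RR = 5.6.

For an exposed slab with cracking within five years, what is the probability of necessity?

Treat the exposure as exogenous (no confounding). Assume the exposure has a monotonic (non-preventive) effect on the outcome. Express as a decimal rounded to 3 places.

PN ≈ 0.821

Under exogeneity and monotonicity, PN = (RR − 1) / RR = 1 − 1/RR.
PN = (5.6 − 1) / 5.6 = 4.6 / 5.6 ≈ 0.8214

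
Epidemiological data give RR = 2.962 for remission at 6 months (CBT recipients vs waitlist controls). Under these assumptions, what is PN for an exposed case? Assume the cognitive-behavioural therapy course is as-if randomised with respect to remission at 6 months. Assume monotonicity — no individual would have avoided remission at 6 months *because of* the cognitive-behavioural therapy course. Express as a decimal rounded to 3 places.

Under exogeneity and monotonicity, PN = (RR − 1) / RR = 1 − 1/RR.
PN = (2.962 − 1) / 2.962 = 1.962 / 2.962 ≈ 0.6624

PN ≈ 0.662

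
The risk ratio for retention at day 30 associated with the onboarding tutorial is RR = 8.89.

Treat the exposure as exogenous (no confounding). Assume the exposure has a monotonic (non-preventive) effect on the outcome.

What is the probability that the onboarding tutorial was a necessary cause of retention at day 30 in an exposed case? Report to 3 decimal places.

Under exogeneity and monotonicity, PN = (RR − 1) / RR = 1 − 1/RR.
PN = (8.89 − 1) / 8.89 = 7.89 / 8.89 ≈ 0.8875

PN ≈ 0.888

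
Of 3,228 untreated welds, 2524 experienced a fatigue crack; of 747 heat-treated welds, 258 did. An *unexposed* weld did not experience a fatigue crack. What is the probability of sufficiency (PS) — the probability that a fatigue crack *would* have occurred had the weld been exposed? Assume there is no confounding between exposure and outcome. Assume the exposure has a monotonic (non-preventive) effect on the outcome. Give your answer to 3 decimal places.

p₁ = P(outcome | exposed) = 2524/3228 = 0.78191
p₀ = P(outcome | unexposed) = 258/747 = 0.34538
Under exogeneity and monotonicity, PS = (p₁ − p₀) / (1 − p₀).
PS = (0.78191 − 0.34538) / (1 − 0.34538) = 0.43653 / 0.65462 ≈ 0.6668

PS ≈ 0.667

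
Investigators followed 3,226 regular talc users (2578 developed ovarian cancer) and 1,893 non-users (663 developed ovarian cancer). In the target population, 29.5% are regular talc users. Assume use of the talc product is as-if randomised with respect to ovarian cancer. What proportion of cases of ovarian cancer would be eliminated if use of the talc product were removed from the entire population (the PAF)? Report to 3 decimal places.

PAF ≈ 0.274

p₁ = P(outcome | exposed) = 2578/3226 = 0.79913
p₀ = P(outcome | unexposed) = 663/1893 = 0.35024
Overall risk P(Y=1) = π·p₁ + (1−π)·p₀ = 0.295×0.79913 + 0.705×0.35024 = 0.48266.
Under exogeneity, PAF = [P(Y=1) − p₀] / P(Y=1).
PAF = (0.48266 − 0.35024) / 0.48266 ≈ 0.2744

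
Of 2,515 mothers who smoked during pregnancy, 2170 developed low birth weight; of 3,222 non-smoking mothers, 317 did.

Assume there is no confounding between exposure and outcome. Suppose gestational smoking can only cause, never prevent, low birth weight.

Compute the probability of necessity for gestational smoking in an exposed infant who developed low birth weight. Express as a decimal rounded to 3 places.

PN ≈ 0.886

p₁ = P(outcome | exposed) = 2170/2515 = 0.86282
p₀ = P(outcome | unexposed) = 317/3222 = 0.098386
Under exogeneity and monotonicity, PN = (p₁ − p₀) / p₁.
PN = (0.86282 − 0.098386) / 0.86282 = 0.76444 / 0.86282 ≈ 0.8860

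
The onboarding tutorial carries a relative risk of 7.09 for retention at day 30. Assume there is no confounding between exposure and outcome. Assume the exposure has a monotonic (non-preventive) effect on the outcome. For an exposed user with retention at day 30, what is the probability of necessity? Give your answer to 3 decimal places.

Under exogeneity and monotonicity, PN = (RR − 1) / RR = 1 − 1/RR.
PN = (7.09 − 1) / 7.09 = 6.09 / 7.09 ≈ 0.8590

PN ≈ 0.859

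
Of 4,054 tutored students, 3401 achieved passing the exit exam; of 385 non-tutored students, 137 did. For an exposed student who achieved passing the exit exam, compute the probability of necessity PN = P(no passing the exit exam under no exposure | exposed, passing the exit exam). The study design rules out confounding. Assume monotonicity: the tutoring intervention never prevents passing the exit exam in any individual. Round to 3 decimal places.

p₁ = P(outcome | exposed) = 3401/4054 = 0.83892
p₀ = P(outcome | unexposed) = 137/385 = 0.35584
Under exogeneity and monotonicity, PN = (p₁ − p₀) / p₁.
PN = (0.83892 − 0.35584) / 0.83892 = 0.48308 / 0.83892 ≈ 0.5758

PN ≈ 0.576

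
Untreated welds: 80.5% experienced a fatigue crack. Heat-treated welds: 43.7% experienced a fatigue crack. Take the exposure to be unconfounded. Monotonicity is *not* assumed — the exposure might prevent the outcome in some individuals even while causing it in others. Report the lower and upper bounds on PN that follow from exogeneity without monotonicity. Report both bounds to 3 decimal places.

p₁ = 0.805, p₀ = 0.437.
Under exogeneity alone the bounds on PN are max{0,(p₁−p₀)/p₁} ≤ PN ≤ min{1,(1−p₀)/p₁}.
  lower = (p₁ − p₀)/p₁ = 0.368 / 0.805 ≈ 0.4571
  upper = min{1, (1 − p₀)/p₁} = 0.563 / 0.805 ≈ 0.6994

0.457 ≤ PN ≤ 0.699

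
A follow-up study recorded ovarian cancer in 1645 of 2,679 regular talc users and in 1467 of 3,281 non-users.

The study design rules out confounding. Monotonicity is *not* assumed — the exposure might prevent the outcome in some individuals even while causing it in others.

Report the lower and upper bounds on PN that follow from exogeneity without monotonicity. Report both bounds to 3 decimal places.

0.272 ≤ PN ≤ 0.900

p₁ = P(outcome | exposed) = 1645/2679 = 0.61404
p₀ = P(outcome | unexposed) = 1467/3281 = 0.44712
Under exogeneity alone the bounds on PN are max{0,(p₁−p₀)/p₁} ≤ PN ≤ min{1,(1−p₀)/p₁}.
  lower = (p₁ − p₀)/p₁ = 0.16692 / 0.61404 ≈ 0.2718
  upper = min{1, (1 − p₀)/p₁} = 0.55288 / 0.61404 ≈ 0.9004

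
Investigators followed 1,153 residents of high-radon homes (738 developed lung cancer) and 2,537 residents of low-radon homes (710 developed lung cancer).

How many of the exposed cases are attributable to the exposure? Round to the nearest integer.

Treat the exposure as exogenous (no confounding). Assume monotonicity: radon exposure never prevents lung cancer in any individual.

p₁ = P(outcome | exposed) = 738/1153 = 0.64007
p₀ = P(outcome | unexposed) = 710/2537 = 0.27986
PN = (p₁ − p₀)/p₁ = (0.64007 − 0.27986) / 0.64007 ≈ 0.56277.
Attributable cases ≈ PN × (exposed cases) = 0.56277 × 738 ≈ 415.32.

about 415 cases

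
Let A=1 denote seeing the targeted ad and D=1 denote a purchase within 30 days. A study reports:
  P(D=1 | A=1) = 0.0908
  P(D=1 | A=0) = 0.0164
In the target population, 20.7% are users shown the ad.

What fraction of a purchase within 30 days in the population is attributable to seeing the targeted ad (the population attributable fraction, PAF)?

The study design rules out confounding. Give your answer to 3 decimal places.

PAF ≈ 0.484

Let p₁ = 0.0908, p₀ = 0.0164.
Overall risk P(Y=1) = π·p₁ + (1−π)·p₀ = 0.207×0.0908 + 0.793×0.0164 = 0.031801.
Under exogeneity, PAF = [P(Y=1) − p₀] / P(Y=1).
PAF = (0.031801 − 0.0164) / 0.031801 ≈ 0.4843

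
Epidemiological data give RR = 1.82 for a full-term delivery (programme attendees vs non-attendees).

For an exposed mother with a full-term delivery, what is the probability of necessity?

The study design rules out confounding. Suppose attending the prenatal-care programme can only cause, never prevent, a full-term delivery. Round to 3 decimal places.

PN ≈ 0.451

Under exogeneity and monotonicity, PN = (RR − 1) / RR = 1 − 1/RR.
PN = (1.82 − 1) / 1.82 = 0.82 / 1.82 ≈ 0.4505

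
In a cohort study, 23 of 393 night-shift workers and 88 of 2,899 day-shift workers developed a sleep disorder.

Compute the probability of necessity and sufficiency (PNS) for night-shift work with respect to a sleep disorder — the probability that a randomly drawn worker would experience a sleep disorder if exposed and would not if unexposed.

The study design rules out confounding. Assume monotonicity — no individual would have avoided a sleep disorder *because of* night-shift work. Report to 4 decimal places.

PNS ≈ 0.0282

p₁ = P(outcome | exposed) = 23/393 = 0.058524
p₀ = P(outcome | unexposed) = 88/2899 = 0.030355
Under exogeneity and monotonicity, PNS = p₁ − p₀.
PNS = 0.058524 − 0.030355 = 0.028169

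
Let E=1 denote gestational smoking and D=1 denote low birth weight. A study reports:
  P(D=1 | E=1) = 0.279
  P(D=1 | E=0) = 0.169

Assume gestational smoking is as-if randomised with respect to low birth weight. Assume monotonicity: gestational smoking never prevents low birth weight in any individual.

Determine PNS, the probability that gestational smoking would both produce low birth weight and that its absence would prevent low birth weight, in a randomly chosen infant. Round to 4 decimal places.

Let p₁ = 0.279, p₀ = 0.169.
Under exogeneity and monotonicity, PNS = p₁ − p₀.
PNS = 0.279 − 0.169 = 0.11

PNS ≈ 0.1100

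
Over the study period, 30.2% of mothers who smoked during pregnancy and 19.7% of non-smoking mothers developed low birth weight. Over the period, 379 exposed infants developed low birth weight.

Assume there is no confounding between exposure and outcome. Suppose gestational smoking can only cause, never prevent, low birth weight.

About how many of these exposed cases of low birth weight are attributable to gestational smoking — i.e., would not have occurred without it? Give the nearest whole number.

about 132 cases

p₁ = 0.302, p₀ = 0.197.
PN = (p₁ − p₀)/p₁ = (0.302 − 0.197) / 0.302 ≈ 0.34768.
Attributable cases ≈ PN × (exposed cases) = 0.34768 × 379 ≈ 131.77.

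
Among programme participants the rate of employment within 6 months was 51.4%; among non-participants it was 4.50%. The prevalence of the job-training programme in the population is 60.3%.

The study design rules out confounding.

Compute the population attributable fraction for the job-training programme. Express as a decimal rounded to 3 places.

PAF ≈ 0.863

p₁ = 0.514, p₀ = 0.045.
Overall risk P(Y=1) = π·p₁ + (1−π)·p₀ = 0.603×0.514 + 0.397×0.045 = 0.32781.
Under exogeneity, PAF = [P(Y=1) − p₀] / P(Y=1).
PAF = (0.32781 − 0.045) / 0.32781 ≈ 0.8627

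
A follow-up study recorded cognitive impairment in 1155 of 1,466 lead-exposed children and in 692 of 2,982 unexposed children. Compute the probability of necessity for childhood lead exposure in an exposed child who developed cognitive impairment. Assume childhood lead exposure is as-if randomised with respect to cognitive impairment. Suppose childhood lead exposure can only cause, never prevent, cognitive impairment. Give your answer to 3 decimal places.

p₁ = P(outcome | exposed) = 1155/1466 = 0.78786
p₀ = P(outcome | unexposed) = 692/2982 = 0.23206
Under exogeneity and monotonicity, PN = (p₁ − p₀) / p₁.
PN = (0.78786 − 0.23206) / 0.78786 = 0.5558 / 0.78786 ≈ 0.7055

PN ≈ 0.705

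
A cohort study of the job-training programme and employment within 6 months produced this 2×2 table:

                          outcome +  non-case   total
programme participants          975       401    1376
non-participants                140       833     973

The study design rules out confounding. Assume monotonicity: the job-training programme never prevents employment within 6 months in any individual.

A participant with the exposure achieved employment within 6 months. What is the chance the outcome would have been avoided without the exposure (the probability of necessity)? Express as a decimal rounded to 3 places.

PN ≈ 0.797

p₁ = P(outcome | exposed) = 975/1376 = 0.70858
p₀ = P(outcome | unexposed) = 140/973 = 0.14388
Under exogeneity and monotonicity, PN = (p₁ − p₀)/p₁.
PN = (0.70858 − 0.14388) / 0.70858 ≈ 0.7969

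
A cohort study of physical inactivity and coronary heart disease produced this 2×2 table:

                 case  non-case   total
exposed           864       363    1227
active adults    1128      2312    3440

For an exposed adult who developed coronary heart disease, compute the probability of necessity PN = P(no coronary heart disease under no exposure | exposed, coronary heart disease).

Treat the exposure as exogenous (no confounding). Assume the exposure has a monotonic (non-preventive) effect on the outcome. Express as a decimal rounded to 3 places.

p₁ = P(outcome | exposed) = 864/1227 = 0.70416
p₀ = P(outcome | unexposed) = 1128/3440 = 0.32791
Under exogeneity and monotonicity, PN = (p₁ − p₀)/p₁.
PN = (0.70416 − 0.32791) / 0.70416 ≈ 0.5343

PN ≈ 0.534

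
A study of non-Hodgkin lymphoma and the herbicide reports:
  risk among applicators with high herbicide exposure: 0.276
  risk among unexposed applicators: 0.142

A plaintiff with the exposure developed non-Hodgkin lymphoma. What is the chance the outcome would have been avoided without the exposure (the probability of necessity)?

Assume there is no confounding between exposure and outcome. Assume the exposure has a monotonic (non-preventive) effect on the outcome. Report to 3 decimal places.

Let p₁ = 0.276, p₀ = 0.142.
Under exogeneity and monotonicity, PN = (p₁ − p₀) / p₁.
PN = (0.276 − 0.142) / 0.276 = 0.134 / 0.276 ≈ 0.4855

PN ≈ 0.486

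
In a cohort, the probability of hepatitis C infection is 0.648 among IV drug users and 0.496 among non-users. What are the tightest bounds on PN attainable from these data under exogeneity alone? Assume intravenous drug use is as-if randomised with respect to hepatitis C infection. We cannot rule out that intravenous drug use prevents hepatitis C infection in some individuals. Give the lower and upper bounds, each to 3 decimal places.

0.235 ≤ PN ≤ 0.778

Let p₁ = 0.648, p₀ = 0.496.
Under exogeneity alone the bounds on PN are max{0,(p₁−p₀)/p₁} ≤ PN ≤ min{1,(1−p₀)/p₁}.
  lower = (p₁ − p₀)/p₁ = 0.152 / 0.648 ≈ 0.2346
  upper = min{1, (1 − p₀)/p₁} = 0.504 / 0.648 ≈ 0.7778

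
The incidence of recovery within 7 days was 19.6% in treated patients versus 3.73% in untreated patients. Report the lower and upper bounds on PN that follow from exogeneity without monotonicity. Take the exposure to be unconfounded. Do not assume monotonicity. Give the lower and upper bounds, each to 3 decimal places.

p₁ = 0.196, p₀ = 0.0373.
Under exogeneity alone the bounds on PN are max{0,(p₁−p₀)/p₁} ≤ PN ≤ min{1,(1−p₀)/p₁}.
  lower = (p₁ − p₀)/p₁ = 0.1587 / 0.196 ≈ 0.8097
  upper = min{1, (1 − p₀)/p₁} = 0.9627 / 0.196 ≈ 4.9117 → capped at 1

0.810 ≤ PN ≤ 1.000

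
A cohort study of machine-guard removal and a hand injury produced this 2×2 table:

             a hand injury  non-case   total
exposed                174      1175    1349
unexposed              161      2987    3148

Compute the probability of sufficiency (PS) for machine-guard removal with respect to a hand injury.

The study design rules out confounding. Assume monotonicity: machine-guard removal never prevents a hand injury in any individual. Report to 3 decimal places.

p₁ = P(outcome | exposed) = 174/1349 = 0.12898
p₀ = P(outcome | unexposed) = 161/3148 = 0.051144
Under exogeneity and monotonicity, PS = (p₁ − p₀) / (1 − p₀).
PS = (0.12898 − 0.051144) / (1 − 0.051144) = 0.077841 / 0.94886 ≈ 0.0820

PS ≈ 0.082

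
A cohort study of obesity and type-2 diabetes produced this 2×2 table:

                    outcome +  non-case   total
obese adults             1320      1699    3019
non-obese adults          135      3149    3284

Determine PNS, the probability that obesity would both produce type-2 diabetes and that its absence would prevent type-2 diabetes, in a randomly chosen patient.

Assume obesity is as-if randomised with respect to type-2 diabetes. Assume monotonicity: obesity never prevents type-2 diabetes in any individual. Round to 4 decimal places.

p₁ = P(outcome | exposed) = 1320/3019 = 0.43723
p₀ = P(outcome | unexposed) = 135/3284 = 0.041108
Under exogeneity and monotonicity, PNS = p₁ − p₀.
PNS = 0.43723 − 0.041108 = 0.39612

PNS ≈ 0.3961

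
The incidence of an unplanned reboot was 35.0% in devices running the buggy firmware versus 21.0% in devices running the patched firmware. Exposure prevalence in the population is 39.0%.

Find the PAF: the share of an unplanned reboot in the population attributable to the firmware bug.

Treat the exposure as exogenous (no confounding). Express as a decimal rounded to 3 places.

PAF ≈ 0.206

p₁ = 0.35, p₀ = 0.21.
Overall risk P(Y=1) = π·p₁ + (1−π)·p₀ = 0.39×0.35 + 0.61×0.21 = 0.2646.
Under exogeneity, PAF = [P(Y=1) − p₀] / P(Y=1).
PAF = (0.2646 − 0.21) / 0.2646 ≈ 0.2063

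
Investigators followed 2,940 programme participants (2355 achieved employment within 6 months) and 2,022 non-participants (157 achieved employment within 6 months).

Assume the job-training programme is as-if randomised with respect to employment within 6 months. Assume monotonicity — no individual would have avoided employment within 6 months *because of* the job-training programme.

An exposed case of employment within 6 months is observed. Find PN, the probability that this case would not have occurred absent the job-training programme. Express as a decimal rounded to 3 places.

PN ≈ 0.903

p₁ = P(outcome | exposed) = 2355/2940 = 0.80102
p₀ = P(outcome | unexposed) = 157/2022 = 0.077646
Under exogeneity and monotonicity, PN = (p₁ − p₀) / p₁.
PN = (0.80102 − 0.077646) / 0.80102 = 0.72337 / 0.80102 ≈ 0.9031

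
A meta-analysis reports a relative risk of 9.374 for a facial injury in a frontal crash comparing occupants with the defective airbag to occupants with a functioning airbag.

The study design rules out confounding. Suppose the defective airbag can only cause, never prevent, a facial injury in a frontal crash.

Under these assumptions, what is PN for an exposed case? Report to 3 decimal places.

PN ≈ 0.893

Under exogeneity and monotonicity, PN = (RR − 1) / RR = 1 − 1/RR.
PN = (9.374 − 1) / 9.374 = 8.374 / 9.374 ≈ 0.8933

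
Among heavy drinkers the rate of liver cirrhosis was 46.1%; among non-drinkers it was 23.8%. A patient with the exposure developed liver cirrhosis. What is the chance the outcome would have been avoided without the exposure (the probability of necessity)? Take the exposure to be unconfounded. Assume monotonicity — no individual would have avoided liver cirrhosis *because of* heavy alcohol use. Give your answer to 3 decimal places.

p₁ = 0.461, p₀ = 0.238.
Under exogeneity and monotonicity, PN = (p₁ − p₀) / p₁.
PN = (0.461 − 0.238) / 0.461 = 0.223 / 0.461 ≈ 0.4837

PN ≈ 0.484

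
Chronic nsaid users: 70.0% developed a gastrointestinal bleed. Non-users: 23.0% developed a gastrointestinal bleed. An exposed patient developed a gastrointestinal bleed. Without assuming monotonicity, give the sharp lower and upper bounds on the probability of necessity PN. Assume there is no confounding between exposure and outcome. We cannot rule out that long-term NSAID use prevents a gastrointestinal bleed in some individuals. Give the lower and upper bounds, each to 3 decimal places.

p₁ = 0.7, p₀ = 0.23.
Under exogeneity alone the bounds on PN are max{0,(p₁−p₀)/p₁} ≤ PN ≤ min{1,(1−p₀)/p₁}.
  lower = (p₁ − p₀)/p₁ = 0.47 / 0.7 ≈ 0.6714
  upper = min{1, (1 − p₀)/p₁} = 0.77 / 0.7 ≈ 1.1000 → capped at 1

0.671 ≤ PN ≤ 1.000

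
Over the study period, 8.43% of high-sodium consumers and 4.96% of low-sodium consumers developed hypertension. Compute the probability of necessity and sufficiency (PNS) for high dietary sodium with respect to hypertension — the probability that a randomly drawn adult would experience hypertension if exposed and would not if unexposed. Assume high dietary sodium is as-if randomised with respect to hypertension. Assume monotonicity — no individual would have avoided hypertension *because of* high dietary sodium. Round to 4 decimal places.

PNS ≈ 0.0347

p₁ = 0.0843, p₀ = 0.0496.
Under exogeneity and monotonicity, PNS = p₁ − p₀.
PNS = 0.0843 − 0.0496 = 0.0347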